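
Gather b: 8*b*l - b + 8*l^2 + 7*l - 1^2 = b*(8*l - 1) + 8*l^2 + 7*l - 1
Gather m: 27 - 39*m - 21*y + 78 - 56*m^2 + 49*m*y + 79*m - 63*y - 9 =-56*m^2 + m*(49*y + 40) - 84*y + 96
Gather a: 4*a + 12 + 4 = 4*a + 16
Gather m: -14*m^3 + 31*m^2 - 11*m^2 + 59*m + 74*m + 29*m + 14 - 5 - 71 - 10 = -14*m^3 + 20*m^2 + 162*m - 72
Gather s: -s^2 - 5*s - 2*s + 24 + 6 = -s^2 - 7*s + 30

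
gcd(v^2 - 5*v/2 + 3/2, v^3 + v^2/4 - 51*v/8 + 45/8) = v - 3/2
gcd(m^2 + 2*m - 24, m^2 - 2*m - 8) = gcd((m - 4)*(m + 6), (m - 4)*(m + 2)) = m - 4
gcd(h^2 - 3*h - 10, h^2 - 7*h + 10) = h - 5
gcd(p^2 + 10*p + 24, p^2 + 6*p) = p + 6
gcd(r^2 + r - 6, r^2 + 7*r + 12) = r + 3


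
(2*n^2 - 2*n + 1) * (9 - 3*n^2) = -6*n^4 + 6*n^3 + 15*n^2 - 18*n + 9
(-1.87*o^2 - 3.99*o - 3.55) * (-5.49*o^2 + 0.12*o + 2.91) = 10.2663*o^4 + 21.6807*o^3 + 13.569*o^2 - 12.0369*o - 10.3305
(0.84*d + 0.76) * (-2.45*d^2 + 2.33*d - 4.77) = -2.058*d^3 + 0.0952*d^2 - 2.236*d - 3.6252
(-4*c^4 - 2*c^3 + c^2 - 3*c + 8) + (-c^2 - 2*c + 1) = -4*c^4 - 2*c^3 - 5*c + 9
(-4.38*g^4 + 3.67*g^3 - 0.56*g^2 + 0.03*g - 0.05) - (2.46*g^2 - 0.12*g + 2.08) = -4.38*g^4 + 3.67*g^3 - 3.02*g^2 + 0.15*g - 2.13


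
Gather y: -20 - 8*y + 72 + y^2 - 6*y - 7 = y^2 - 14*y + 45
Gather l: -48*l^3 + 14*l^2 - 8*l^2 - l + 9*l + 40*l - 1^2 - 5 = -48*l^3 + 6*l^2 + 48*l - 6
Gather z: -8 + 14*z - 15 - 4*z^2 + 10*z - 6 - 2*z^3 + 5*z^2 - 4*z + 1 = -2*z^3 + z^2 + 20*z - 28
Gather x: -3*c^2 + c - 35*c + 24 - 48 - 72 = -3*c^2 - 34*c - 96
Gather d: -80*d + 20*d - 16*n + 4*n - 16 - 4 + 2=-60*d - 12*n - 18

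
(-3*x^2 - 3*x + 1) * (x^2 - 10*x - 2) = -3*x^4 + 27*x^3 + 37*x^2 - 4*x - 2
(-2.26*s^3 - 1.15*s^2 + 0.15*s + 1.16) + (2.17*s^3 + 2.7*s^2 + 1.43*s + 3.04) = -0.0899999999999999*s^3 + 1.55*s^2 + 1.58*s + 4.2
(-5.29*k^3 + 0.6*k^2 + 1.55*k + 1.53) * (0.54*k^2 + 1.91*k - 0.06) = -2.8566*k^5 - 9.7799*k^4 + 2.3004*k^3 + 3.7507*k^2 + 2.8293*k - 0.0918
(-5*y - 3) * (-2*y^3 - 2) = 10*y^4 + 6*y^3 + 10*y + 6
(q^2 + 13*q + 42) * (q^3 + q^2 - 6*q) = q^5 + 14*q^4 + 49*q^3 - 36*q^2 - 252*q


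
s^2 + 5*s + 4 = (s + 1)*(s + 4)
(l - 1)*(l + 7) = l^2 + 6*l - 7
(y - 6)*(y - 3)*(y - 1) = y^3 - 10*y^2 + 27*y - 18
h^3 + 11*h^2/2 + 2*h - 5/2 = (h - 1/2)*(h + 1)*(h + 5)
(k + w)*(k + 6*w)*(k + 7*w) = k^3 + 14*k^2*w + 55*k*w^2 + 42*w^3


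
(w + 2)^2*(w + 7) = w^3 + 11*w^2 + 32*w + 28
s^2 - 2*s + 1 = (s - 1)^2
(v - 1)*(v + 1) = v^2 - 1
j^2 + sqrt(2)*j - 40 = (j - 4*sqrt(2))*(j + 5*sqrt(2))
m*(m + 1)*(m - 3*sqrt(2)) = m^3 - 3*sqrt(2)*m^2 + m^2 - 3*sqrt(2)*m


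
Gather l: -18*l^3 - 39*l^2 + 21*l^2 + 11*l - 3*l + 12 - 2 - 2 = -18*l^3 - 18*l^2 + 8*l + 8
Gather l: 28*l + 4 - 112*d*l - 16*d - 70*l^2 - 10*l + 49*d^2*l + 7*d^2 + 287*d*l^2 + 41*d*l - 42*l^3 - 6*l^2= 7*d^2 - 16*d - 42*l^3 + l^2*(287*d - 76) + l*(49*d^2 - 71*d + 18) + 4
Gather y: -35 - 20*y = -20*y - 35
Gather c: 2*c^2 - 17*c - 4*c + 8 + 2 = 2*c^2 - 21*c + 10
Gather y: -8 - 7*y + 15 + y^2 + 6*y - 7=y^2 - y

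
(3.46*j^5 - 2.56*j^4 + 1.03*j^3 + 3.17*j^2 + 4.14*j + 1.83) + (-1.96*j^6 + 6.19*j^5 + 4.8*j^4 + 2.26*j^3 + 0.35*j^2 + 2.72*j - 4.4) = -1.96*j^6 + 9.65*j^5 + 2.24*j^4 + 3.29*j^3 + 3.52*j^2 + 6.86*j - 2.57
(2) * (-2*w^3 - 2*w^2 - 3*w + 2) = -4*w^3 - 4*w^2 - 6*w + 4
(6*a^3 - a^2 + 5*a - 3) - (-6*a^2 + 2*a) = 6*a^3 + 5*a^2 + 3*a - 3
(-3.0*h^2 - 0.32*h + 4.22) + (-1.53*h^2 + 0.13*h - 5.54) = -4.53*h^2 - 0.19*h - 1.32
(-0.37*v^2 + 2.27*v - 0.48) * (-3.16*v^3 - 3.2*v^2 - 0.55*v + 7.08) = 1.1692*v^5 - 5.9892*v^4 - 5.5437*v^3 - 2.3321*v^2 + 16.3356*v - 3.3984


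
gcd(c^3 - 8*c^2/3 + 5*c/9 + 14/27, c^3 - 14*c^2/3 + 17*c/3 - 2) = c - 2/3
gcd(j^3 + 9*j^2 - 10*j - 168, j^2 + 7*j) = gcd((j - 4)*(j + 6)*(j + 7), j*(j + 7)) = j + 7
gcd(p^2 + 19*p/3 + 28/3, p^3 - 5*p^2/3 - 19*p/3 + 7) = p + 7/3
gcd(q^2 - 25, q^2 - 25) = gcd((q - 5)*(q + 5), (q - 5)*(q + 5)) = q^2 - 25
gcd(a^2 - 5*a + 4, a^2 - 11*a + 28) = a - 4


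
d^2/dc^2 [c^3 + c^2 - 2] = 6*c + 2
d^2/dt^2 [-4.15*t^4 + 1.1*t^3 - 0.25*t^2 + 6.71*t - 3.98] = -49.8*t^2 + 6.6*t - 0.5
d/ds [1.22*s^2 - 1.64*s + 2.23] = 2.44*s - 1.64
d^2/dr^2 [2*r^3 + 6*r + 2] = 12*r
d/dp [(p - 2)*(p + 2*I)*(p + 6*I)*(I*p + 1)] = 4*I*p^3 + p^2*(-21 - 6*I) + p*(28 - 8*I) - 12 + 8*I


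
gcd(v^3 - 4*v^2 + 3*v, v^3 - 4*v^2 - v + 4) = v - 1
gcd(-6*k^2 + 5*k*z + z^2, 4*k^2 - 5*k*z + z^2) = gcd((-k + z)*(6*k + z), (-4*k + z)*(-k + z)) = -k + z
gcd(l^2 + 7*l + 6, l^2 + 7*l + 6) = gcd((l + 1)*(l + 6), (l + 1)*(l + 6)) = l^2 + 7*l + 6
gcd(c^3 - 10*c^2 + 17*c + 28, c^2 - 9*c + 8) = 1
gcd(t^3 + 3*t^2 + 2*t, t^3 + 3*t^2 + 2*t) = t^3 + 3*t^2 + 2*t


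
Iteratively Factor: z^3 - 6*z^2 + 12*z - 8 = (z - 2)*(z^2 - 4*z + 4) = (z - 2)^2*(z - 2)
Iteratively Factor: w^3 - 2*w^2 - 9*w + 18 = (w - 2)*(w^2 - 9) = (w - 3)*(w - 2)*(w + 3)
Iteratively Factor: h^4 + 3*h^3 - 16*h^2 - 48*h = (h + 3)*(h^3 - 16*h) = (h + 3)*(h + 4)*(h^2 - 4*h) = (h - 4)*(h + 3)*(h + 4)*(h)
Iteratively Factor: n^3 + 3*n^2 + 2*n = (n + 2)*(n^2 + n) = (n + 1)*(n + 2)*(n)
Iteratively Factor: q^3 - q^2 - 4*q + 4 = (q + 2)*(q^2 - 3*q + 2) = (q - 1)*(q + 2)*(q - 2)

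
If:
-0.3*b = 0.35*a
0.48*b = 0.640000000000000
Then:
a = -1.14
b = 1.33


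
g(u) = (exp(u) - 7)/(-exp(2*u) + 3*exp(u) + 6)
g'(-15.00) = 0.00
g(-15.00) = -1.17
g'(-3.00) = 0.03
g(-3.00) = -1.13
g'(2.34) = -0.02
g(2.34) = -0.05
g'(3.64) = 0.02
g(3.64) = -0.02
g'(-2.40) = 0.06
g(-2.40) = -1.10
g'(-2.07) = 0.08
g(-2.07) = -1.08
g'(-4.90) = 0.01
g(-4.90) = -1.16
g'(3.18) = 0.03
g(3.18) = -0.03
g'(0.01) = 0.22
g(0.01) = -0.75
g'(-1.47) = 0.12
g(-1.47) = -1.02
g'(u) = (exp(u) - 7)*(2*exp(2*u) - 3*exp(u))/(-exp(2*u) + 3*exp(u) + 6)^2 + exp(u)/(-exp(2*u) + 3*exp(u) + 6) = ((exp(u) - 7)*(2*exp(u) - 3) - exp(2*u) + 3*exp(u) + 6)*exp(u)/(-exp(2*u) + 3*exp(u) + 6)^2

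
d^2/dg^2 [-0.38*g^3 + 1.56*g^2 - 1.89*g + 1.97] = 3.12 - 2.28*g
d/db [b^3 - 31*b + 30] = 3*b^2 - 31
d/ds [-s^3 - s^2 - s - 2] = -3*s^2 - 2*s - 1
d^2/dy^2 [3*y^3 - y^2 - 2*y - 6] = 18*y - 2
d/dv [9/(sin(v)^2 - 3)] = -36*sin(2*v)/(cos(2*v) + 5)^2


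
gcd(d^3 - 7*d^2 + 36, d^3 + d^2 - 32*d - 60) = d^2 - 4*d - 12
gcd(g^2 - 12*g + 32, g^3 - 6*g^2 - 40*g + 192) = g^2 - 12*g + 32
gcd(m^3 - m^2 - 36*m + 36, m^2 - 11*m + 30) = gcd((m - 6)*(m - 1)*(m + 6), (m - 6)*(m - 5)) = m - 6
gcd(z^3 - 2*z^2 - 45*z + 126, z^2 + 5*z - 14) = z + 7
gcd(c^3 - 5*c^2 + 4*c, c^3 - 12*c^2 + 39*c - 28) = c^2 - 5*c + 4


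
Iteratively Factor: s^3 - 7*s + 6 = (s + 3)*(s^2 - 3*s + 2) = (s - 2)*(s + 3)*(s - 1)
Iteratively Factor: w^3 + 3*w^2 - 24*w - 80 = (w - 5)*(w^2 + 8*w + 16) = (w - 5)*(w + 4)*(w + 4)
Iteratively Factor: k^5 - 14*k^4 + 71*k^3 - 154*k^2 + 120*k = (k - 2)*(k^4 - 12*k^3 + 47*k^2 - 60*k) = k*(k - 2)*(k^3 - 12*k^2 + 47*k - 60) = k*(k - 4)*(k - 2)*(k^2 - 8*k + 15) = k*(k - 4)*(k - 3)*(k - 2)*(k - 5)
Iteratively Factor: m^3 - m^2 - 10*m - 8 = (m + 1)*(m^2 - 2*m - 8) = (m - 4)*(m + 1)*(m + 2)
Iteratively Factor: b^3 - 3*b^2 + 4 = (b - 2)*(b^2 - b - 2) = (b - 2)*(b + 1)*(b - 2)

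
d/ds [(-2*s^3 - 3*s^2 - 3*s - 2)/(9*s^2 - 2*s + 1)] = (-18*s^4 + 8*s^3 + 27*s^2 + 30*s - 7)/(81*s^4 - 36*s^3 + 22*s^2 - 4*s + 1)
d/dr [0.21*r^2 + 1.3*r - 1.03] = 0.42*r + 1.3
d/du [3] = 0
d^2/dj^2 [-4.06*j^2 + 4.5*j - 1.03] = -8.12000000000000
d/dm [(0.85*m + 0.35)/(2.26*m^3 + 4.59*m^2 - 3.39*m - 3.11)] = (1.921*m^3 + 3.9015*m^2 - 2.8815*m - (0.85*m + 0.35)*(6.78*m^2 + 9.18*m - 3.39) - 2.6435)/(2.26*m^3 + 4.59*m^2 - 3.39*m - 3.11)^2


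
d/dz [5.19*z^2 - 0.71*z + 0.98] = 10.38*z - 0.71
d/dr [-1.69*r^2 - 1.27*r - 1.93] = -3.38*r - 1.27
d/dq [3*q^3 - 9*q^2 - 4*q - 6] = 9*q^2 - 18*q - 4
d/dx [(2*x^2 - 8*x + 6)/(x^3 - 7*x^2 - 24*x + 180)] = 2*(-x^3 + 2*x^2 - 49*x + 108)/(x^5 - 8*x^4 - 47*x^3 + 414*x^2 + 540*x - 5400)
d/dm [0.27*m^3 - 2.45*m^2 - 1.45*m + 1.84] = 0.81*m^2 - 4.9*m - 1.45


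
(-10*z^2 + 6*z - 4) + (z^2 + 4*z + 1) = -9*z^2 + 10*z - 3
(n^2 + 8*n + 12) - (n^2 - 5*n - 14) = 13*n + 26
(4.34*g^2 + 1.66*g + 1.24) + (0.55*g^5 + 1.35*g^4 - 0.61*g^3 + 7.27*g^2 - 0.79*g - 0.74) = 0.55*g^5 + 1.35*g^4 - 0.61*g^3 + 11.61*g^2 + 0.87*g + 0.5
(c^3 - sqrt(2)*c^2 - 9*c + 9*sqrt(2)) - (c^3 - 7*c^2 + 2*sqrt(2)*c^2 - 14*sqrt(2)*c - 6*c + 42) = -3*sqrt(2)*c^2 + 7*c^2 - 3*c + 14*sqrt(2)*c - 42 + 9*sqrt(2)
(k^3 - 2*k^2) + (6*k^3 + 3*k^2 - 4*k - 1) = 7*k^3 + k^2 - 4*k - 1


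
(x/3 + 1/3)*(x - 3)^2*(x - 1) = x^4/3 - 2*x^3 + 8*x^2/3 + 2*x - 3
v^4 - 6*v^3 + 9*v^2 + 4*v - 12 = (v - 3)*(v - 2)^2*(v + 1)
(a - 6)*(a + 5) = a^2 - a - 30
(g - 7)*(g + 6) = g^2 - g - 42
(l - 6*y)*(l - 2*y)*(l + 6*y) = l^3 - 2*l^2*y - 36*l*y^2 + 72*y^3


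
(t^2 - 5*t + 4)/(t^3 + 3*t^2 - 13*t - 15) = (t^2 - 5*t + 4)/(t^3 + 3*t^2 - 13*t - 15)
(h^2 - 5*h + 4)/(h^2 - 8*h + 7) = (h - 4)/(h - 7)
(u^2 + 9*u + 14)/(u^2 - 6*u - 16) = (u + 7)/(u - 8)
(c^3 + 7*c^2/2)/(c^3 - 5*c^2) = (c + 7/2)/(c - 5)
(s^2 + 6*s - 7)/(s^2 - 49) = (s - 1)/(s - 7)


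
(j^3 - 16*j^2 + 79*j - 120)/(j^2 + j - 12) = (j^2 - 13*j + 40)/(j + 4)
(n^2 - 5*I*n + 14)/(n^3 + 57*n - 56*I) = (n + 2*I)/(n^2 + 7*I*n + 8)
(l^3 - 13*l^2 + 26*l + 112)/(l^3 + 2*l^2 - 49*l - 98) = (l - 8)/(l + 7)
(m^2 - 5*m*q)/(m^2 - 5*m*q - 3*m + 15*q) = m/(m - 3)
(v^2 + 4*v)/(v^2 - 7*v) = (v + 4)/(v - 7)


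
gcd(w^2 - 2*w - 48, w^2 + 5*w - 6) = w + 6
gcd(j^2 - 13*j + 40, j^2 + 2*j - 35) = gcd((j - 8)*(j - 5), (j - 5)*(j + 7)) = j - 5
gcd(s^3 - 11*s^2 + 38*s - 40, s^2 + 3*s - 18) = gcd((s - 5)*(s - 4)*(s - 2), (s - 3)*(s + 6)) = 1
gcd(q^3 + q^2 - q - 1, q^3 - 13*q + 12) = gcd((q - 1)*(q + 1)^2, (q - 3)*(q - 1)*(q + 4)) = q - 1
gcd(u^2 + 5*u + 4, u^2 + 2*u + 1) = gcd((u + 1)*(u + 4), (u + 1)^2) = u + 1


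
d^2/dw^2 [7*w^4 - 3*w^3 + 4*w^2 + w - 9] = 84*w^2 - 18*w + 8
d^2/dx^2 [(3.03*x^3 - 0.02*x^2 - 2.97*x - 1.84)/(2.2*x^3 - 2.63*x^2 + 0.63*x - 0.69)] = (34.86956*x^6 - 111.44628*x^5 + 51.6001199999999*x^4 + 128.40311*x^3 - 153.450618*x^2 + 42.526908*x + 2.616342)/(10.648*x^9 - 38.1876*x^8 + 54.79914*x^7 - 50.081327*x^6 + 39.646521*x^5 - 23.187564*x^4 + 10.251873*x^3 - 4.578012*x^2 + 0.899829*x - 0.328509)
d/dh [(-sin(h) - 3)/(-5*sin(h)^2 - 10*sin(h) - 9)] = (-30*sin(h) + 5*cos(h)^2 - 26)*cos(h)/(5*sin(h)^2 + 10*sin(h) + 9)^2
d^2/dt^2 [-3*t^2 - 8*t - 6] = -6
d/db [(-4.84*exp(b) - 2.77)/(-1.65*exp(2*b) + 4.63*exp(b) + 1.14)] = (-7.986*exp(2*b) - 9.141*exp(b) + 7.3075)*exp(b)/(2.7225*exp(4*b) - 15.279*exp(3*b) + 17.6749*exp(2*b) + 10.5564*exp(b) + 1.2996)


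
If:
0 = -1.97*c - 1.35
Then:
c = -0.69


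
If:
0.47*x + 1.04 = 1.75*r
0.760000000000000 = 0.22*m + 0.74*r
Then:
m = 1.45558441558442 - 0.903376623376623*x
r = 0.268571428571429*x + 0.594285714285714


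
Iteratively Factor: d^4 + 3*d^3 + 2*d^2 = (d + 1)*(d^3 + 2*d^2) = (d + 1)*(d + 2)*(d^2) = d*(d + 1)*(d + 2)*(d)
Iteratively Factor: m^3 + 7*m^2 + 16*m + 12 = (m + 2)*(m^2 + 5*m + 6) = (m + 2)^2*(m + 3)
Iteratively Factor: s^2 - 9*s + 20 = (s - 4)*(s - 5)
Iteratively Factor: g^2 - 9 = (g + 3)*(g - 3)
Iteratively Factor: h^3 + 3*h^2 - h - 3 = (h + 3)*(h^2 - 1) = (h - 1)*(h + 3)*(h + 1)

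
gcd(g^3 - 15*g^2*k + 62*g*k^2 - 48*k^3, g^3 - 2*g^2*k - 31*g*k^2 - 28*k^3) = 1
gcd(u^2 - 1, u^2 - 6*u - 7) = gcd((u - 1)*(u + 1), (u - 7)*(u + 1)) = u + 1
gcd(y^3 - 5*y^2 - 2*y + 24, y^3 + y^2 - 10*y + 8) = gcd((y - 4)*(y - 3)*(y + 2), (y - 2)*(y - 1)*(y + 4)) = 1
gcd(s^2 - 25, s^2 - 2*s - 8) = 1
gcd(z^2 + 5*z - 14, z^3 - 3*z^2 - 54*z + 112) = z^2 + 5*z - 14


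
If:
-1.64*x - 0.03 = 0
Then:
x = -0.02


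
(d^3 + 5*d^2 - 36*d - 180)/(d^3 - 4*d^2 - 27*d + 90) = (d + 6)/(d - 3)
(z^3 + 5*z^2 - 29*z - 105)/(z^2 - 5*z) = z + 10 + 21/z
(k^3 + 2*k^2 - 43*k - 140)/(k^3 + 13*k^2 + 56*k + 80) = (k - 7)/(k + 4)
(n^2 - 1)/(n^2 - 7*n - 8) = (n - 1)/(n - 8)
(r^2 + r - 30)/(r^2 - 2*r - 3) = (-r^2 - r + 30)/(-r^2 + 2*r + 3)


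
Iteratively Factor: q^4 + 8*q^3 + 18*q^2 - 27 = (q + 3)*(q^3 + 5*q^2 + 3*q - 9) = (q - 1)*(q + 3)*(q^2 + 6*q + 9) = (q - 1)*(q + 3)^2*(q + 3)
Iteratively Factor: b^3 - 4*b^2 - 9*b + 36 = (b - 4)*(b^2 - 9) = (b - 4)*(b - 3)*(b + 3)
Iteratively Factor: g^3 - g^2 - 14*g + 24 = (g + 4)*(g^2 - 5*g + 6) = (g - 2)*(g + 4)*(g - 3)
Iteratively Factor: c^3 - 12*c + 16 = (c - 2)*(c^2 + 2*c - 8) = (c - 2)^2*(c + 4)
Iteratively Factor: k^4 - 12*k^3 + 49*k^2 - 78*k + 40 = (k - 2)*(k^3 - 10*k^2 + 29*k - 20) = (k - 4)*(k - 2)*(k^2 - 6*k + 5) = (k - 4)*(k - 2)*(k - 1)*(k - 5)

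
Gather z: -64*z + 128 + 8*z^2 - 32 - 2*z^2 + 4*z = 6*z^2 - 60*z + 96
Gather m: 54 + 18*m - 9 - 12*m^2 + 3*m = -12*m^2 + 21*m + 45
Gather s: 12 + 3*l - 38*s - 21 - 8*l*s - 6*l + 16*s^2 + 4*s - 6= -3*l + 16*s^2 + s*(-8*l - 34) - 15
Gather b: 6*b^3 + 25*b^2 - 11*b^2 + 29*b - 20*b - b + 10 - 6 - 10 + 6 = 6*b^3 + 14*b^2 + 8*b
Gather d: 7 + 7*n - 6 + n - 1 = 8*n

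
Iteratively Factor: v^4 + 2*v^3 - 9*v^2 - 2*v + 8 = (v + 1)*(v^3 + v^2 - 10*v + 8) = (v + 1)*(v + 4)*(v^2 - 3*v + 2) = (v - 1)*(v + 1)*(v + 4)*(v - 2)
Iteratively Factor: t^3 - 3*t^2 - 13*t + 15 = (t + 3)*(t^2 - 6*t + 5) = (t - 5)*(t + 3)*(t - 1)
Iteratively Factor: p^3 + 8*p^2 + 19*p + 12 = (p + 1)*(p^2 + 7*p + 12) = (p + 1)*(p + 3)*(p + 4)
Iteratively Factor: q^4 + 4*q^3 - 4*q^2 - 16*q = (q)*(q^3 + 4*q^2 - 4*q - 16) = q*(q + 2)*(q^2 + 2*q - 8) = q*(q - 2)*(q + 2)*(q + 4)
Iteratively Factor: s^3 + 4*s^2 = (s)*(s^2 + 4*s) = s*(s + 4)*(s)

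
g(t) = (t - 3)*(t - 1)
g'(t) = 2*t - 4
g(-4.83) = 45.65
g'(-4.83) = -13.66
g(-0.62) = 5.86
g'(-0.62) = -5.24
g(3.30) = 0.69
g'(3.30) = 2.60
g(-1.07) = 8.42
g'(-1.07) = -6.14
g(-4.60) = 42.56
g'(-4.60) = -13.20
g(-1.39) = 10.49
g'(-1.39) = -6.78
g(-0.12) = 3.49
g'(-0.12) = -4.24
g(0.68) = 0.74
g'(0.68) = -2.64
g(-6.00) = 63.00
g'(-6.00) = -16.00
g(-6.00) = 63.00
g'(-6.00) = -16.00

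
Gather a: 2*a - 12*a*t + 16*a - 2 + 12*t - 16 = a*(18 - 12*t) + 12*t - 18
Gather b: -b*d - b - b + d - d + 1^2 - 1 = b*(-d - 2)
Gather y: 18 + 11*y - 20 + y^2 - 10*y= y^2 + y - 2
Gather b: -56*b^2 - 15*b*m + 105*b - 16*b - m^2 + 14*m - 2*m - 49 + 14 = -56*b^2 + b*(89 - 15*m) - m^2 + 12*m - 35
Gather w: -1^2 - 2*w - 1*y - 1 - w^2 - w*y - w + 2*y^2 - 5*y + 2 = -w^2 + w*(-y - 3) + 2*y^2 - 6*y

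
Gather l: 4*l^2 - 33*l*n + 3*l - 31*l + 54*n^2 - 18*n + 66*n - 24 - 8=4*l^2 + l*(-33*n - 28) + 54*n^2 + 48*n - 32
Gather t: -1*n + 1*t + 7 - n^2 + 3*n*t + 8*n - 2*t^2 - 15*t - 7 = -n^2 + 7*n - 2*t^2 + t*(3*n - 14)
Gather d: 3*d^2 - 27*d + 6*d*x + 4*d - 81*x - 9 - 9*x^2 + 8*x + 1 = 3*d^2 + d*(6*x - 23) - 9*x^2 - 73*x - 8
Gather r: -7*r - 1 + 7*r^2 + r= 7*r^2 - 6*r - 1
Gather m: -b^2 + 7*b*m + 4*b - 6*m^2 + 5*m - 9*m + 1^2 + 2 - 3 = -b^2 + 4*b - 6*m^2 + m*(7*b - 4)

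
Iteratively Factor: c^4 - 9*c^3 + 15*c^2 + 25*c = (c)*(c^3 - 9*c^2 + 15*c + 25) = c*(c - 5)*(c^2 - 4*c - 5) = c*(c - 5)*(c + 1)*(c - 5)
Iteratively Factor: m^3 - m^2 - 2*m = (m - 2)*(m^2 + m) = (m - 2)*(m + 1)*(m)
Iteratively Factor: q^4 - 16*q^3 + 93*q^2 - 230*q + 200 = (q - 4)*(q^3 - 12*q^2 + 45*q - 50) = (q - 5)*(q - 4)*(q^2 - 7*q + 10) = (q - 5)*(q - 4)*(q - 2)*(q - 5)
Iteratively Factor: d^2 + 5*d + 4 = (d + 1)*(d + 4)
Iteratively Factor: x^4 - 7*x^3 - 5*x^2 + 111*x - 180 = (x - 3)*(x^3 - 4*x^2 - 17*x + 60) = (x - 3)*(x + 4)*(x^2 - 8*x + 15) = (x - 5)*(x - 3)*(x + 4)*(x - 3)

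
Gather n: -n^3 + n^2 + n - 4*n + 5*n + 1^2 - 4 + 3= -n^3 + n^2 + 2*n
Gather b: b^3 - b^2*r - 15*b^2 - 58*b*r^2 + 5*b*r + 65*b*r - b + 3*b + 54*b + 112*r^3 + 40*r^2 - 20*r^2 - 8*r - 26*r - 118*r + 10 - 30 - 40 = b^3 + b^2*(-r - 15) + b*(-58*r^2 + 70*r + 56) + 112*r^3 + 20*r^2 - 152*r - 60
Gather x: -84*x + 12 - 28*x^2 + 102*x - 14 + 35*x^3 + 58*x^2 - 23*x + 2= 35*x^3 + 30*x^2 - 5*x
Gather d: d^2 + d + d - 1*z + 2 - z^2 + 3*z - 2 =d^2 + 2*d - z^2 + 2*z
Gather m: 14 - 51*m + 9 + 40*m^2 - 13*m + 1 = 40*m^2 - 64*m + 24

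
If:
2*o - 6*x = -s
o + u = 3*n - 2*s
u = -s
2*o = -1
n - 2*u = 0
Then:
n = -1/7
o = -1/2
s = 1/14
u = -1/14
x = -13/84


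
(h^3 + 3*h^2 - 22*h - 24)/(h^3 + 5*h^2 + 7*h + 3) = (h^2 + 2*h - 24)/(h^2 + 4*h + 3)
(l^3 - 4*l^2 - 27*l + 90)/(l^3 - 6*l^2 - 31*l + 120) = (l - 6)/(l - 8)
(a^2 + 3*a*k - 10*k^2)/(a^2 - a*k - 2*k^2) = (a + 5*k)/(a + k)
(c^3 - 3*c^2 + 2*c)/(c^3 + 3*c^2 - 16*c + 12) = c/(c + 6)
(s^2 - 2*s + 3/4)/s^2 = 1 - 2/s + 3/(4*s^2)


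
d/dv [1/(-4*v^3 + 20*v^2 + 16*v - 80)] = (3*v^2 - 10*v - 4)/(4*(v^3 - 5*v^2 - 4*v + 20)^2)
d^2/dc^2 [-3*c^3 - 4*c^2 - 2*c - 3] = -18*c - 8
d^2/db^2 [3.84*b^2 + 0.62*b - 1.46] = 7.68000000000000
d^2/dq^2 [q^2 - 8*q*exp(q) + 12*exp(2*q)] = -8*q*exp(q) + 48*exp(2*q) - 16*exp(q) + 2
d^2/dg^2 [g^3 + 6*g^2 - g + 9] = 6*g + 12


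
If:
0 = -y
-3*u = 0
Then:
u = 0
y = 0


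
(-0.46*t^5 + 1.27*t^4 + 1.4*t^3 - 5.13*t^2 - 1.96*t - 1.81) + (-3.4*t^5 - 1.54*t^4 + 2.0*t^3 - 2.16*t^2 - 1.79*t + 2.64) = -3.86*t^5 - 0.27*t^4 + 3.4*t^3 - 7.29*t^2 - 3.75*t + 0.83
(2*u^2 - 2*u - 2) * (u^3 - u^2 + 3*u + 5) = 2*u^5 - 4*u^4 + 6*u^3 + 6*u^2 - 16*u - 10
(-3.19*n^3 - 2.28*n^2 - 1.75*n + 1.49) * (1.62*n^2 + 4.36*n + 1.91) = -5.1678*n^5 - 17.602*n^4 - 18.8687*n^3 - 9.571*n^2 + 3.1539*n + 2.8459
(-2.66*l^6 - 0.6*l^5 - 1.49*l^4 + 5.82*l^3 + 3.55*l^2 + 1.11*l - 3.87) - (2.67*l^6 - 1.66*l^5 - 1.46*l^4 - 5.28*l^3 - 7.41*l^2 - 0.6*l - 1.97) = -5.33*l^6 + 1.06*l^5 - 0.03*l^4 + 11.1*l^3 + 10.96*l^2 + 1.71*l - 1.9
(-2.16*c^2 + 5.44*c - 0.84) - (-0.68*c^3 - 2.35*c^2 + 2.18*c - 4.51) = 0.68*c^3 + 0.19*c^2 + 3.26*c + 3.67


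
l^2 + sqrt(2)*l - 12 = (l - 2*sqrt(2))*(l + 3*sqrt(2))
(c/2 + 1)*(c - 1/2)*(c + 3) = c^3/2 + 9*c^2/4 + 7*c/4 - 3/2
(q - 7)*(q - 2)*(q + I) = q^3 - 9*q^2 + I*q^2 + 14*q - 9*I*q + 14*I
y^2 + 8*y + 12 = (y + 2)*(y + 6)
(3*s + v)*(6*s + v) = 18*s^2 + 9*s*v + v^2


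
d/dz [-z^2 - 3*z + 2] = -2*z - 3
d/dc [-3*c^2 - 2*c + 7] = -6*c - 2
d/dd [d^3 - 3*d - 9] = 3*d^2 - 3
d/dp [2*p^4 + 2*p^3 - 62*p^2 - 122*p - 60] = 8*p^3 + 6*p^2 - 124*p - 122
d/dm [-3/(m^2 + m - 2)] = 3*(2*m + 1)/(m^2 + m - 2)^2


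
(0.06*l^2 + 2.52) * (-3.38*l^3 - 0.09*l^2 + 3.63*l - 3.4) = -0.2028*l^5 - 0.0054*l^4 - 8.2998*l^3 - 0.4308*l^2 + 9.1476*l - 8.568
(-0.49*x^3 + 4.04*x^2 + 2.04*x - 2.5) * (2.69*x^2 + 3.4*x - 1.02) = -1.3181*x^5 + 9.2016*x^4 + 19.7234*x^3 - 3.9098*x^2 - 10.5808*x + 2.55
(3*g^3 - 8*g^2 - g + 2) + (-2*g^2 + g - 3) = 3*g^3 - 10*g^2 - 1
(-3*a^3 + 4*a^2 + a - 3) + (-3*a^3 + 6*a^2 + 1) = -6*a^3 + 10*a^2 + a - 2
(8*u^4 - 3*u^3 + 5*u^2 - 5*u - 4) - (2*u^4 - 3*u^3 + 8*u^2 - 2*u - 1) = 6*u^4 - 3*u^2 - 3*u - 3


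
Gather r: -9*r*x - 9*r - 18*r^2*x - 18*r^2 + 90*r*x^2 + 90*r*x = r^2*(-18*x - 18) + r*(90*x^2 + 81*x - 9)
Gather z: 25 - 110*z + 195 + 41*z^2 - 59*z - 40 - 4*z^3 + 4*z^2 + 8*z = -4*z^3 + 45*z^2 - 161*z + 180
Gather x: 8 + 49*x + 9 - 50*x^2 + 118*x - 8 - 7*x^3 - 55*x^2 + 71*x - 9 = -7*x^3 - 105*x^2 + 238*x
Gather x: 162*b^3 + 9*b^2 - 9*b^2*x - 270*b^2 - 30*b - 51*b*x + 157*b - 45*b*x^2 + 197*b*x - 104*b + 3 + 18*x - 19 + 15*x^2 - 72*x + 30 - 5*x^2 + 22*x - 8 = 162*b^3 - 261*b^2 + 23*b + x^2*(10 - 45*b) + x*(-9*b^2 + 146*b - 32) + 6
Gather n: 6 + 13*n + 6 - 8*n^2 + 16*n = -8*n^2 + 29*n + 12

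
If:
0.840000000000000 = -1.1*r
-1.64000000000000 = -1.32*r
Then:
No Solution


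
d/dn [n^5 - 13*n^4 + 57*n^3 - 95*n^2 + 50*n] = 5*n^4 - 52*n^3 + 171*n^2 - 190*n + 50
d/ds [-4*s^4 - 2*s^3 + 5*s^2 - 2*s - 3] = -16*s^3 - 6*s^2 + 10*s - 2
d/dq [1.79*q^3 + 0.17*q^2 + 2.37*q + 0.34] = 5.37*q^2 + 0.34*q + 2.37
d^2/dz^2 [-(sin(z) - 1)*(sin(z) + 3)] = 2*sin(z) - 2*cos(2*z)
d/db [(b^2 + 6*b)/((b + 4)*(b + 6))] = 4/(b^2 + 8*b + 16)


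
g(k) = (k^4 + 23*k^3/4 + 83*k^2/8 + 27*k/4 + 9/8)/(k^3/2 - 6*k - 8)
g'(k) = (6 - 3*k^2/2)*(k^4 + 23*k^3/4 + 83*k^2/8 + 27*k/4 + 9/8)/(k^3/2 - 6*k - 8)^2 + (4*k^3 + 69*k^2/4 + 83*k/4 + 27/4)/(k^3/2 - 6*k - 8) = (8*k^5 - 16*k^4 - 339*k^3 - 1046*k^2 - 1139*k - 378)/(4*(k^5 - 2*k^4 - 20*k^3 + 8*k^2 + 128*k + 128))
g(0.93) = -1.65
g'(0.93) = -2.76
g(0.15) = -0.27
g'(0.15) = -0.97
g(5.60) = 51.02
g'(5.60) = -15.74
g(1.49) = -3.81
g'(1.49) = -5.17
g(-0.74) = 0.06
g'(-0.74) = 0.13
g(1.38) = -3.27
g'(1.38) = -4.58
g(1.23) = -2.64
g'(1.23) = -3.87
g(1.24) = -2.68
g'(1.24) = -3.92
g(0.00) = -0.14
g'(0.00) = -0.74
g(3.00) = -28.08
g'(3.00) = -43.43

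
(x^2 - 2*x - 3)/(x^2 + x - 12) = (x + 1)/(x + 4)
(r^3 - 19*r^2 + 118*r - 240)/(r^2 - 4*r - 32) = (r^2 - 11*r + 30)/(r + 4)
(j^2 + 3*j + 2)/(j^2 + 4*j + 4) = (j + 1)/(j + 2)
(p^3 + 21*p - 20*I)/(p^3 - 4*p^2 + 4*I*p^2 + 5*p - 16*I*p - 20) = (p - 4*I)/(p - 4)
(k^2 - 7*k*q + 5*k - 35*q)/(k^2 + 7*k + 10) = (k - 7*q)/(k + 2)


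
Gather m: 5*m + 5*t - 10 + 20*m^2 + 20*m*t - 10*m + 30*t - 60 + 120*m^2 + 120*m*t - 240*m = 140*m^2 + m*(140*t - 245) + 35*t - 70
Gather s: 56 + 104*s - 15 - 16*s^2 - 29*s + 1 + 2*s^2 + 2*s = -14*s^2 + 77*s + 42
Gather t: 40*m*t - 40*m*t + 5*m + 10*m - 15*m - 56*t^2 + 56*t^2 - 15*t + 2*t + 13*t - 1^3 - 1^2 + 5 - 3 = 0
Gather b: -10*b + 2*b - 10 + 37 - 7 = 20 - 8*b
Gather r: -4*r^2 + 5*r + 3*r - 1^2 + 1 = -4*r^2 + 8*r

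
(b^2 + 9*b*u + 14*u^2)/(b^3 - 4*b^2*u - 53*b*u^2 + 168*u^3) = (b + 2*u)/(b^2 - 11*b*u + 24*u^2)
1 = 1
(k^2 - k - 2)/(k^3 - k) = (k - 2)/(k*(k - 1))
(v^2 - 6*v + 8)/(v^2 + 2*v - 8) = (v - 4)/(v + 4)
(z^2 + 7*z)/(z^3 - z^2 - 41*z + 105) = z/(z^2 - 8*z + 15)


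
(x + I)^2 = x^2 + 2*I*x - 1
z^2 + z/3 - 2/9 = (z - 1/3)*(z + 2/3)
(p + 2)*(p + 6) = p^2 + 8*p + 12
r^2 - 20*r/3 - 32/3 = (r - 8)*(r + 4/3)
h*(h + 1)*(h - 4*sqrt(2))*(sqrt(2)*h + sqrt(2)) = sqrt(2)*h^4 - 8*h^3 + 2*sqrt(2)*h^3 - 16*h^2 + sqrt(2)*h^2 - 8*h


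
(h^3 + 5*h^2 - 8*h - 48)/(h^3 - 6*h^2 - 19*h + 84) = (h + 4)/(h - 7)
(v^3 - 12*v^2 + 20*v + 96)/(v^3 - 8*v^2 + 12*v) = (v^2 - 6*v - 16)/(v*(v - 2))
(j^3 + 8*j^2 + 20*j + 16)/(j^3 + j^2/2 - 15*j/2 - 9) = 2*(j^2 + 6*j + 8)/(2*j^2 - 3*j - 9)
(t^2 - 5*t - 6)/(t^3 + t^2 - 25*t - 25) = (t - 6)/(t^2 - 25)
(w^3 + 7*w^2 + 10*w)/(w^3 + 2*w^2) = (w + 5)/w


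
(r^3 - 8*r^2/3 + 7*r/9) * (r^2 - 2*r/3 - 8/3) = r^5 - 10*r^4/3 - r^3/9 + 178*r^2/27 - 56*r/27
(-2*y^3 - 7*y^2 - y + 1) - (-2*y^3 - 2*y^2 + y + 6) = -5*y^2 - 2*y - 5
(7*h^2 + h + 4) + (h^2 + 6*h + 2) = 8*h^2 + 7*h + 6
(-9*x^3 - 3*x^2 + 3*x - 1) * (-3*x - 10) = 27*x^4 + 99*x^3 + 21*x^2 - 27*x + 10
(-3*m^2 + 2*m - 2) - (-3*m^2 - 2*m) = 4*m - 2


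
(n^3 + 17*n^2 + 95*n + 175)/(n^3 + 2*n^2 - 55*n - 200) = (n + 7)/(n - 8)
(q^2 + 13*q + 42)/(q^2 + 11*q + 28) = (q + 6)/(q + 4)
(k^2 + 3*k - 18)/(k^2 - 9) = (k + 6)/(k + 3)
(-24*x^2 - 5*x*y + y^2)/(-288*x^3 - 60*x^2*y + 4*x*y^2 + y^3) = (3*x + y)/(36*x^2 + 12*x*y + y^2)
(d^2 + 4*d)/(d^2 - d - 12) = d*(d + 4)/(d^2 - d - 12)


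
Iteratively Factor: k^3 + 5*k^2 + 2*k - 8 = (k + 4)*(k^2 + k - 2) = (k + 2)*(k + 4)*(k - 1)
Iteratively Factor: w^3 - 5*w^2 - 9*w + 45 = (w - 3)*(w^2 - 2*w - 15) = (w - 3)*(w + 3)*(w - 5)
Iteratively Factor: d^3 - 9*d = (d)*(d^2 - 9) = d*(d + 3)*(d - 3)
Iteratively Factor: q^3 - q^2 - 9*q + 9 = (q - 1)*(q^2 - 9) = (q - 3)*(q - 1)*(q + 3)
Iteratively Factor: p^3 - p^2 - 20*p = (p)*(p^2 - p - 20) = p*(p - 5)*(p + 4)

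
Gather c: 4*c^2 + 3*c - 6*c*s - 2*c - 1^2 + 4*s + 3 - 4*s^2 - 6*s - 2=4*c^2 + c*(1 - 6*s) - 4*s^2 - 2*s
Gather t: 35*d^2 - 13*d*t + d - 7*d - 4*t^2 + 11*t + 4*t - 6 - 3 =35*d^2 - 6*d - 4*t^2 + t*(15 - 13*d) - 9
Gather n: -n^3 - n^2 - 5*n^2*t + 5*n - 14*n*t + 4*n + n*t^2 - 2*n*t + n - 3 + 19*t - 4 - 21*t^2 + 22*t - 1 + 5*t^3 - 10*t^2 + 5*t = -n^3 + n^2*(-5*t - 1) + n*(t^2 - 16*t + 10) + 5*t^3 - 31*t^2 + 46*t - 8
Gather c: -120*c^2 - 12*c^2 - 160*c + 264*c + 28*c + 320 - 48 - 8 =-132*c^2 + 132*c + 264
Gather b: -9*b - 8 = -9*b - 8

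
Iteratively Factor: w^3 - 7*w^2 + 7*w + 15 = (w + 1)*(w^2 - 8*w + 15) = (w - 5)*(w + 1)*(w - 3)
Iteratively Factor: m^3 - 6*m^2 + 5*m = (m - 1)*(m^2 - 5*m) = m*(m - 1)*(m - 5)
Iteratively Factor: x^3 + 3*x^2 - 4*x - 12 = (x + 3)*(x^2 - 4) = (x - 2)*(x + 3)*(x + 2)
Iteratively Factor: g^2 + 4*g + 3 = (g + 1)*(g + 3)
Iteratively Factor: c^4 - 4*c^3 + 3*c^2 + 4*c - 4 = (c - 2)*(c^3 - 2*c^2 - c + 2) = (c - 2)*(c - 1)*(c^2 - c - 2) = (c - 2)^2*(c - 1)*(c + 1)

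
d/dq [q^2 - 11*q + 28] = 2*q - 11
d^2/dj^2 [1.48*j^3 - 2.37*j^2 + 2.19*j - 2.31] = 8.88*j - 4.74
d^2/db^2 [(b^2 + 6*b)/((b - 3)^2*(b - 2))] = 2*(b^4 + 24*b^3 - 72*b^2 - 96*b + 288)/(b^7 - 18*b^6 + 138*b^5 - 584*b^4 + 1473*b^3 - 2214*b^2 + 1836*b - 648)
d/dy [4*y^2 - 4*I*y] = 8*y - 4*I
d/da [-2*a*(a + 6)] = -4*a - 12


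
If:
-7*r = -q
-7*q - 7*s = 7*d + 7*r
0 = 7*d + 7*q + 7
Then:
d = 7*s - 8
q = 7 - 7*s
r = 1 - s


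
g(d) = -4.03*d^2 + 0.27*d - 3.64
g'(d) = 0.27 - 8.06*d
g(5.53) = -125.39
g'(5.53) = -44.30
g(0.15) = -3.69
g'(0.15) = -0.94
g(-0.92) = -7.30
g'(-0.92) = 7.69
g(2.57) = -29.56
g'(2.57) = -20.44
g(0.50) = -4.51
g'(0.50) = -3.76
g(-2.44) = -28.29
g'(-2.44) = 19.94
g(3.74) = -59.00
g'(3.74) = -29.87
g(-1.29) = -10.69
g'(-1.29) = 10.67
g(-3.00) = -40.72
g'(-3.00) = 24.45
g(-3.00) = -40.72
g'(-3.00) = 24.45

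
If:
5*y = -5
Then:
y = -1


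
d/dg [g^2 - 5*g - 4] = 2*g - 5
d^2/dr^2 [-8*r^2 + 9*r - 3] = -16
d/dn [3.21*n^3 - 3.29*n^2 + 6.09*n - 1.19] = 9.63*n^2 - 6.58*n + 6.09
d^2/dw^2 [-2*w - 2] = 0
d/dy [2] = 0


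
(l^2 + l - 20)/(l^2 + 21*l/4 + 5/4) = 4*(l - 4)/(4*l + 1)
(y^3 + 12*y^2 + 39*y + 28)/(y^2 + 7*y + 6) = (y^2 + 11*y + 28)/(y + 6)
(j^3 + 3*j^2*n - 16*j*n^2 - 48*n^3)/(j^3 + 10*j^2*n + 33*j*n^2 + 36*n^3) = (j - 4*n)/(j + 3*n)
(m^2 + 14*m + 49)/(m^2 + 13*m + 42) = (m + 7)/(m + 6)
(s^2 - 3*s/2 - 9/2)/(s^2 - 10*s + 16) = (2*s^2 - 3*s - 9)/(2*(s^2 - 10*s + 16))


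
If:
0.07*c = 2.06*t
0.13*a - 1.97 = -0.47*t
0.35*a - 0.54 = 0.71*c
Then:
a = 14.38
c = 6.33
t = 0.21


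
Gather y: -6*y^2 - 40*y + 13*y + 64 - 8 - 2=-6*y^2 - 27*y + 54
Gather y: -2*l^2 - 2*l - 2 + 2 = -2*l^2 - 2*l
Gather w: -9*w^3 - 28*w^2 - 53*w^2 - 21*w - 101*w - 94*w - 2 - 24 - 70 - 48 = -9*w^3 - 81*w^2 - 216*w - 144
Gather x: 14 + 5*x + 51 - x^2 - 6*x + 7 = -x^2 - x + 72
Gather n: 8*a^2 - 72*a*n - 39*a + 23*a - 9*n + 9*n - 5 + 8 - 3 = 8*a^2 - 72*a*n - 16*a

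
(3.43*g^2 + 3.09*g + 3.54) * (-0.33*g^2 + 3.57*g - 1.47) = -1.1319*g^4 + 11.2254*g^3 + 4.821*g^2 + 8.0955*g - 5.2038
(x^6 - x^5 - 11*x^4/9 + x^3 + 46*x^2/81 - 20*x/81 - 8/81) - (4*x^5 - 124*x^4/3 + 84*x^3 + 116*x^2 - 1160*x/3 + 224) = x^6 - 5*x^5 + 361*x^4/9 - 83*x^3 - 9350*x^2/81 + 31300*x/81 - 18152/81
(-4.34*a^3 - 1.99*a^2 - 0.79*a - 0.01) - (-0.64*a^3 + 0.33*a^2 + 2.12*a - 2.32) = -3.7*a^3 - 2.32*a^2 - 2.91*a + 2.31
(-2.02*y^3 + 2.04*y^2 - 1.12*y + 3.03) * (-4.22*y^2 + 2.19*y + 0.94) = 8.5244*y^5 - 13.0326*y^4 + 7.2952*y^3 - 13.3218*y^2 + 5.5829*y + 2.8482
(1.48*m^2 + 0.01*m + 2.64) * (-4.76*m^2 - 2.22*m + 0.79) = -7.0448*m^4 - 3.3332*m^3 - 11.4194*m^2 - 5.8529*m + 2.0856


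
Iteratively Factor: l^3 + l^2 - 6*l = (l - 2)*(l^2 + 3*l) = l*(l - 2)*(l + 3)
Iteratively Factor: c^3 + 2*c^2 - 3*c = (c + 3)*(c^2 - c) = (c - 1)*(c + 3)*(c)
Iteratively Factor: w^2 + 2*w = (w)*(w + 2)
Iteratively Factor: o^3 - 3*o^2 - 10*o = (o)*(o^2 - 3*o - 10) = o*(o + 2)*(o - 5)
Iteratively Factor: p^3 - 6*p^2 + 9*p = (p - 3)*(p^2 - 3*p) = p*(p - 3)*(p - 3)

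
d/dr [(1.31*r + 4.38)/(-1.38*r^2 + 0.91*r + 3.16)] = (1.8078*r^2 + 12.0888*r + 0.1538)/(1.9044*r^4 - 2.5116*r^3 - 7.8935*r^2 + 5.7512*r + 9.9856)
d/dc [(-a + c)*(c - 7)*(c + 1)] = -2*a*c + 6*a + 3*c^2 - 12*c - 7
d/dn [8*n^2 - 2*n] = 16*n - 2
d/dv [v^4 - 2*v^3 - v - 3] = 4*v^3 - 6*v^2 - 1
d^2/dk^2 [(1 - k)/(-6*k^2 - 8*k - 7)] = 4*(8*(k - 1)*(3*k + 2)^2 - (9*k + 1)*(6*k^2 + 8*k + 7))/(6*k^2 + 8*k + 7)^3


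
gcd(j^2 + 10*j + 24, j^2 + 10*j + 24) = j^2 + 10*j + 24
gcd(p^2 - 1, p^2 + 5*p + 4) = p + 1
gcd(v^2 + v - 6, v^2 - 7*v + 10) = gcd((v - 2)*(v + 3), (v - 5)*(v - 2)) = v - 2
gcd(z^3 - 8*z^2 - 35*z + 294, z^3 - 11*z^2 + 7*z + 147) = z^2 - 14*z + 49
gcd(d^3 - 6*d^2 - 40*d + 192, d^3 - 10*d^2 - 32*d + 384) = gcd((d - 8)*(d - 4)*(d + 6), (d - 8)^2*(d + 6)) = d^2 - 2*d - 48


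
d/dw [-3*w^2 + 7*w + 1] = 7 - 6*w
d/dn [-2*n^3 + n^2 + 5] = 2*n*(1 - 3*n)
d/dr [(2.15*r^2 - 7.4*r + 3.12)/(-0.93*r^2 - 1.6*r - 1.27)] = (-10.322*r^2 + 0.342200000000001*r + 14.39)/(0.8649*r^4 + 2.976*r^3 + 4.9222*r^2 + 4.064*r + 1.6129)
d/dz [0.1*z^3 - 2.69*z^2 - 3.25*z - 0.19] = 0.3*z^2 - 5.38*z - 3.25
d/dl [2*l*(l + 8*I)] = 4*l + 16*I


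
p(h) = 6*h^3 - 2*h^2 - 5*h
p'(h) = 18*h^2 - 4*h - 5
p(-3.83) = -347.28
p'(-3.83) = 274.36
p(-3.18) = -197.27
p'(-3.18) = 189.74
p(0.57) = -2.39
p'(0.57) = -1.43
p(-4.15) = -442.54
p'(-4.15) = 321.60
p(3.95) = 318.82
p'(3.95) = 260.04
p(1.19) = 1.33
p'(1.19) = 15.73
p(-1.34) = -11.33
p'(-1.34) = 32.68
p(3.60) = 236.02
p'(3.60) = 213.88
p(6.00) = 1194.00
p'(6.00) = 619.00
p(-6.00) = -1338.00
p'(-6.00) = 667.00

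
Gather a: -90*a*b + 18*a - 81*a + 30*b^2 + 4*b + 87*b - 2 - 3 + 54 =a*(-90*b - 63) + 30*b^2 + 91*b + 49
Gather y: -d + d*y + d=d*y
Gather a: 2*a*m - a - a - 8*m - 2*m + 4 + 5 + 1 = a*(2*m - 2) - 10*m + 10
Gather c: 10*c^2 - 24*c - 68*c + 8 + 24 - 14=10*c^2 - 92*c + 18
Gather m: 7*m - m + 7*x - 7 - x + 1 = 6*m + 6*x - 6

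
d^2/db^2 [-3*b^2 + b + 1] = -6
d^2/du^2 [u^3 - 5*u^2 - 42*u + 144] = 6*u - 10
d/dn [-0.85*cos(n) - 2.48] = 0.85*sin(n)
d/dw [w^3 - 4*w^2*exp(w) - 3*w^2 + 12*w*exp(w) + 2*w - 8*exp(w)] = -4*w^2*exp(w) + 3*w^2 + 4*w*exp(w) - 6*w + 4*exp(w) + 2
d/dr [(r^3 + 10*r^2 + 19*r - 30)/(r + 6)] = 2*r + 4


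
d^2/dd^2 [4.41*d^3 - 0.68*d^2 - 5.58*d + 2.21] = 26.46*d - 1.36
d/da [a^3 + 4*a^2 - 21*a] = 3*a^2 + 8*a - 21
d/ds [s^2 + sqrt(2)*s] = 2*s + sqrt(2)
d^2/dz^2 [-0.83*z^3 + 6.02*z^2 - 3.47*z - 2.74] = 12.04 - 4.98*z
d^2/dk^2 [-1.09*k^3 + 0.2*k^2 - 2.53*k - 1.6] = 0.4 - 6.54*k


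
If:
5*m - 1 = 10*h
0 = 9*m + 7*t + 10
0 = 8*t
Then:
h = -59/90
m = -10/9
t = 0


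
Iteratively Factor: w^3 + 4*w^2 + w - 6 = (w + 2)*(w^2 + 2*w - 3) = (w - 1)*(w + 2)*(w + 3)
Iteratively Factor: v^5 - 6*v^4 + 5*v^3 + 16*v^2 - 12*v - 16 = (v + 1)*(v^4 - 7*v^3 + 12*v^2 + 4*v - 16) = (v - 2)*(v + 1)*(v^3 - 5*v^2 + 2*v + 8) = (v - 2)*(v + 1)^2*(v^2 - 6*v + 8) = (v - 4)*(v - 2)*(v + 1)^2*(v - 2)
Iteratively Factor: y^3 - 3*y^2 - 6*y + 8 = (y + 2)*(y^2 - 5*y + 4) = (y - 1)*(y + 2)*(y - 4)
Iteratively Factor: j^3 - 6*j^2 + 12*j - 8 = (j - 2)*(j^2 - 4*j + 4) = (j - 2)^2*(j - 2)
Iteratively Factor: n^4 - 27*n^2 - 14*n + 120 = (n - 2)*(n^3 + 2*n^2 - 23*n - 60) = (n - 2)*(n + 3)*(n^2 - n - 20) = (n - 2)*(n + 3)*(n + 4)*(n - 5)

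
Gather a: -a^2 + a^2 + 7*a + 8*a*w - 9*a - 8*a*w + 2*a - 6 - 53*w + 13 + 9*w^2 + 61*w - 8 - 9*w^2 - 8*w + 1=0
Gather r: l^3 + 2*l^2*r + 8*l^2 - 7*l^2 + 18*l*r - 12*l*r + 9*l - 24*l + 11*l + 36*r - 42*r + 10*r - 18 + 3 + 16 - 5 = l^3 + l^2 - 4*l + r*(2*l^2 + 6*l + 4) - 4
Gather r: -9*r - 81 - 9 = -9*r - 90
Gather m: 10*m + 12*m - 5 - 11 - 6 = 22*m - 22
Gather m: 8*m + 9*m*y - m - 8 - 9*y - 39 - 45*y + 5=m*(9*y + 7) - 54*y - 42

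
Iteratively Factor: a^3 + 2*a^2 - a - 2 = (a + 2)*(a^2 - 1) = (a + 1)*(a + 2)*(a - 1)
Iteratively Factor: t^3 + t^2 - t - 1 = (t + 1)*(t^2 - 1) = (t + 1)^2*(t - 1)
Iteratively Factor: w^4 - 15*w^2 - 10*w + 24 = (w + 2)*(w^3 - 2*w^2 - 11*w + 12) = (w - 4)*(w + 2)*(w^2 + 2*w - 3) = (w - 4)*(w + 2)*(w + 3)*(w - 1)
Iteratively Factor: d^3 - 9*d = (d + 3)*(d^2 - 3*d) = d*(d + 3)*(d - 3)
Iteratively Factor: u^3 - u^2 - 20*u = (u - 5)*(u^2 + 4*u) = u*(u - 5)*(u + 4)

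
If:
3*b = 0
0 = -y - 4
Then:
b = 0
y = -4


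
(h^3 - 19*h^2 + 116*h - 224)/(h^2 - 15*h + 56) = h - 4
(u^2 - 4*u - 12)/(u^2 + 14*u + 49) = (u^2 - 4*u - 12)/(u^2 + 14*u + 49)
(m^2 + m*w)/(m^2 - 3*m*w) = (m + w)/(m - 3*w)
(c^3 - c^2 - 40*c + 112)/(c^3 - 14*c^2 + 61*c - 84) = (c^2 + 3*c - 28)/(c^2 - 10*c + 21)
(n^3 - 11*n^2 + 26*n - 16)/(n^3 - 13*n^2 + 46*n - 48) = (n - 1)/(n - 3)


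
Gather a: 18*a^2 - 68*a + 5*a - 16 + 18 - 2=18*a^2 - 63*a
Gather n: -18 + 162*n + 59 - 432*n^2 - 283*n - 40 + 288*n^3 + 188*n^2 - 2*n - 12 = 288*n^3 - 244*n^2 - 123*n - 11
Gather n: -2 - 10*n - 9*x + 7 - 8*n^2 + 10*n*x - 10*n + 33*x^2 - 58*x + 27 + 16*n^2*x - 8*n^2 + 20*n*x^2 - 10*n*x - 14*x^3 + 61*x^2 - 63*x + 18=n^2*(16*x - 16) + n*(20*x^2 - 20) - 14*x^3 + 94*x^2 - 130*x + 50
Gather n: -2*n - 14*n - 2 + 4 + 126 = 128 - 16*n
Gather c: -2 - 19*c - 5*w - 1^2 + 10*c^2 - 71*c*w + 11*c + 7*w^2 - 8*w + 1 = 10*c^2 + c*(-71*w - 8) + 7*w^2 - 13*w - 2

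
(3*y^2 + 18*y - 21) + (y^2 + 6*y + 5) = 4*y^2 + 24*y - 16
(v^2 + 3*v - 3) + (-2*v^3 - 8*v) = -2*v^3 + v^2 - 5*v - 3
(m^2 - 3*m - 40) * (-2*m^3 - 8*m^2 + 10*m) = -2*m^5 - 2*m^4 + 114*m^3 + 290*m^2 - 400*m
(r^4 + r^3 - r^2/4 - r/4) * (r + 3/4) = r^5 + 7*r^4/4 + r^3/2 - 7*r^2/16 - 3*r/16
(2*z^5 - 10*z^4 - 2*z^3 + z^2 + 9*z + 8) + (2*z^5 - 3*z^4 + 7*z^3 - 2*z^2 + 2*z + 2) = 4*z^5 - 13*z^4 + 5*z^3 - z^2 + 11*z + 10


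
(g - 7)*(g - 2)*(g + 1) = g^3 - 8*g^2 + 5*g + 14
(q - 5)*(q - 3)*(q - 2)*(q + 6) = q^4 - 4*q^3 - 29*q^2 + 156*q - 180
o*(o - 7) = o^2 - 7*o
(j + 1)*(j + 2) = j^2 + 3*j + 2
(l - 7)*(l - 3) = l^2 - 10*l + 21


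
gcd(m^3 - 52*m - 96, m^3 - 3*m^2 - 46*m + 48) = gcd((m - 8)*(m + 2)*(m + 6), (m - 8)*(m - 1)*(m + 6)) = m^2 - 2*m - 48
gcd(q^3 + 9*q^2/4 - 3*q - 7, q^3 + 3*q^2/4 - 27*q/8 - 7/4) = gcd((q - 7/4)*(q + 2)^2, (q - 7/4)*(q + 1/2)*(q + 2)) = q^2 + q/4 - 7/2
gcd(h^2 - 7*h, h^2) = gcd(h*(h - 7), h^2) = h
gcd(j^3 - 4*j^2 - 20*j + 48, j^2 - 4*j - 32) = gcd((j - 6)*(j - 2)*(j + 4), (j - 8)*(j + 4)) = j + 4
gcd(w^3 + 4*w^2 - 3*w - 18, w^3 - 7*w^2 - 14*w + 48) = w^2 + w - 6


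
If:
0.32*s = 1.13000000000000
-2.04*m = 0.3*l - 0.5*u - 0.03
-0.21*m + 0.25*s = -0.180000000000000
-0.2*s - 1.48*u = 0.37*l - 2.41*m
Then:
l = -15.09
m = 5.06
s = 3.53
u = 11.54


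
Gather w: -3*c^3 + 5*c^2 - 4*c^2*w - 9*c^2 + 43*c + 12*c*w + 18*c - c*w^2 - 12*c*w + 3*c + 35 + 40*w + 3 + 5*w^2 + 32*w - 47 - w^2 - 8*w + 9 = -3*c^3 - 4*c^2 + 64*c + w^2*(4 - c) + w*(64 - 4*c^2)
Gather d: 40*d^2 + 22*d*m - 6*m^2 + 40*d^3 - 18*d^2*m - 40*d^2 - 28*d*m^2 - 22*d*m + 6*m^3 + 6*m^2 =40*d^3 - 18*d^2*m - 28*d*m^2 + 6*m^3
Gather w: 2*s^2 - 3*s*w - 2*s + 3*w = 2*s^2 - 2*s + w*(3 - 3*s)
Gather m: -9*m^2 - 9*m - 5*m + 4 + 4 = -9*m^2 - 14*m + 8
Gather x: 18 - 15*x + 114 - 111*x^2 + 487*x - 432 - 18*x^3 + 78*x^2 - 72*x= -18*x^3 - 33*x^2 + 400*x - 300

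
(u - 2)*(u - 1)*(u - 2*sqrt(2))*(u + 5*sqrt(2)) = u^4 - 3*u^3 + 3*sqrt(2)*u^3 - 18*u^2 - 9*sqrt(2)*u^2 + 6*sqrt(2)*u + 60*u - 40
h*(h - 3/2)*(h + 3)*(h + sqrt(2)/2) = h^4 + sqrt(2)*h^3/2 + 3*h^3/2 - 9*h^2/2 + 3*sqrt(2)*h^2/4 - 9*sqrt(2)*h/4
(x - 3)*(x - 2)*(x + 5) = x^3 - 19*x + 30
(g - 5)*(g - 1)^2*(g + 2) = g^4 - 5*g^3 - 3*g^2 + 17*g - 10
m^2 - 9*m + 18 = (m - 6)*(m - 3)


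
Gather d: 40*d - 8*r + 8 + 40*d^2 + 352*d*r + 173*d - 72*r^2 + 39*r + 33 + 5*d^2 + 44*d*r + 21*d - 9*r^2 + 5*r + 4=45*d^2 + d*(396*r + 234) - 81*r^2 + 36*r + 45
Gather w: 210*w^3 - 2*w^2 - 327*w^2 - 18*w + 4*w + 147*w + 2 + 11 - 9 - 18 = 210*w^3 - 329*w^2 + 133*w - 14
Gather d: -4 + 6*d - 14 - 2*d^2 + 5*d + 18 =-2*d^2 + 11*d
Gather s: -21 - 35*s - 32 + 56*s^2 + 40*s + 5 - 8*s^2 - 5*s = 48*s^2 - 48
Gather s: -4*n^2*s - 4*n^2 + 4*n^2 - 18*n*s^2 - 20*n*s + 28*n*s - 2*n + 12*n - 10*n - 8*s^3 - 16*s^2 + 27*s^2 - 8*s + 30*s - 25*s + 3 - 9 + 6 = -8*s^3 + s^2*(11 - 18*n) + s*(-4*n^2 + 8*n - 3)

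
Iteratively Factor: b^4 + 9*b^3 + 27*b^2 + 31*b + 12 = (b + 1)*(b^3 + 8*b^2 + 19*b + 12) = (b + 1)*(b + 3)*(b^2 + 5*b + 4) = (b + 1)*(b + 3)*(b + 4)*(b + 1)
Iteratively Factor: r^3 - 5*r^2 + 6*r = (r - 3)*(r^2 - 2*r) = (r - 3)*(r - 2)*(r)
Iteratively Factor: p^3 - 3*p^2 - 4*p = (p)*(p^2 - 3*p - 4) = p*(p + 1)*(p - 4)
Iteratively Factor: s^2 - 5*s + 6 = (s - 2)*(s - 3)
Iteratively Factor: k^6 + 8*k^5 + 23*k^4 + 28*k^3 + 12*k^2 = (k)*(k^5 + 8*k^4 + 23*k^3 + 28*k^2 + 12*k) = k^2*(k^4 + 8*k^3 + 23*k^2 + 28*k + 12) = k^2*(k + 2)*(k^3 + 6*k^2 + 11*k + 6) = k^2*(k + 2)^2*(k^2 + 4*k + 3) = k^2*(k + 2)^2*(k + 3)*(k + 1)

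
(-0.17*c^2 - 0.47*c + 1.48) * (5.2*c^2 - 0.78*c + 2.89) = -0.884*c^4 - 2.3114*c^3 + 7.5713*c^2 - 2.5127*c + 4.2772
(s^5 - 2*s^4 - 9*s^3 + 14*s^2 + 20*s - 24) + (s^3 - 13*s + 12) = s^5 - 2*s^4 - 8*s^3 + 14*s^2 + 7*s - 12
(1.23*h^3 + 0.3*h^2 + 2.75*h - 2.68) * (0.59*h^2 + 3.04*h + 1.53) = 0.7257*h^5 + 3.9162*h^4 + 4.4164*h^3 + 7.2378*h^2 - 3.9397*h - 4.1004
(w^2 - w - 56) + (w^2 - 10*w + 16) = 2*w^2 - 11*w - 40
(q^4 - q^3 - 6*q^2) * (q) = q^5 - q^4 - 6*q^3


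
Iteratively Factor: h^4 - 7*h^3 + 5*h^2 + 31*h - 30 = (h - 1)*(h^3 - 6*h^2 - h + 30) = (h - 5)*(h - 1)*(h^2 - h - 6) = (h - 5)*(h - 3)*(h - 1)*(h + 2)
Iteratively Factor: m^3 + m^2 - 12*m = (m + 4)*(m^2 - 3*m) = (m - 3)*(m + 4)*(m)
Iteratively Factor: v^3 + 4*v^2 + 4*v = (v)*(v^2 + 4*v + 4) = v*(v + 2)*(v + 2)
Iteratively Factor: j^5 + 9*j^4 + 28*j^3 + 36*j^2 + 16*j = (j + 1)*(j^4 + 8*j^3 + 20*j^2 + 16*j) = (j + 1)*(j + 2)*(j^3 + 6*j^2 + 8*j) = (j + 1)*(j + 2)^2*(j^2 + 4*j) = j*(j + 1)*(j + 2)^2*(j + 4)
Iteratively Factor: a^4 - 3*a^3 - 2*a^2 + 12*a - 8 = (a - 1)*(a^3 - 2*a^2 - 4*a + 8) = (a - 1)*(a + 2)*(a^2 - 4*a + 4) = (a - 2)*(a - 1)*(a + 2)*(a - 2)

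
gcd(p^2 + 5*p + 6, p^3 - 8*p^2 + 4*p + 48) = p + 2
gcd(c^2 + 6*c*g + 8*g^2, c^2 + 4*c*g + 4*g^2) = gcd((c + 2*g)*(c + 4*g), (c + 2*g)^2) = c + 2*g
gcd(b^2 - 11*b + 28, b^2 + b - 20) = b - 4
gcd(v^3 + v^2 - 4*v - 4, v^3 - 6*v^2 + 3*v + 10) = v^2 - v - 2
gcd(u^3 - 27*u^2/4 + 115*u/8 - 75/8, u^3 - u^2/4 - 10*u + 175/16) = u^2 - 15*u/4 + 25/8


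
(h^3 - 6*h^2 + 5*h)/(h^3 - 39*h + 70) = h*(h - 1)/(h^2 + 5*h - 14)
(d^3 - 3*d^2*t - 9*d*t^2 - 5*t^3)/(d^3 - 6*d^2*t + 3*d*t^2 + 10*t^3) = (-d - t)/(-d + 2*t)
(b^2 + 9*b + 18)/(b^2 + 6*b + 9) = (b + 6)/(b + 3)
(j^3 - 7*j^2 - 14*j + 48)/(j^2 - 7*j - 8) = (j^2 + j - 6)/(j + 1)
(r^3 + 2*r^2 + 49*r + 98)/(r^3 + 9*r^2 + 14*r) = (r^2 + 49)/(r*(r + 7))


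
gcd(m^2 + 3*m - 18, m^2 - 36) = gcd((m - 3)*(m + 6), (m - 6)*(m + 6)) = m + 6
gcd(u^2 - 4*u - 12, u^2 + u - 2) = u + 2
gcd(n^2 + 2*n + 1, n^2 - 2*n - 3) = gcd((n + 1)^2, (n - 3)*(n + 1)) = n + 1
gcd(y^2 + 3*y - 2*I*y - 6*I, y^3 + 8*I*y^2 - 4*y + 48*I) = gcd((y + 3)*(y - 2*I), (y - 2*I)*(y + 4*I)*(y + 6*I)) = y - 2*I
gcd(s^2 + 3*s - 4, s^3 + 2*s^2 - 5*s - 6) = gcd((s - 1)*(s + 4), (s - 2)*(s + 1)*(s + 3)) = 1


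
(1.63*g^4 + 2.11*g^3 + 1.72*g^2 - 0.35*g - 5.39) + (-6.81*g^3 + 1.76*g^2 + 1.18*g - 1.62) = 1.63*g^4 - 4.7*g^3 + 3.48*g^2 + 0.83*g - 7.01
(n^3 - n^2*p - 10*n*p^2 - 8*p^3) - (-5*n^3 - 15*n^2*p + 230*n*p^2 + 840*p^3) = 6*n^3 + 14*n^2*p - 240*n*p^2 - 848*p^3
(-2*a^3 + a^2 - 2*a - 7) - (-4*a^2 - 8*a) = -2*a^3 + 5*a^2 + 6*a - 7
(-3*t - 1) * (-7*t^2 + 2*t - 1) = 21*t^3 + t^2 + t + 1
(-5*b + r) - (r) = -5*b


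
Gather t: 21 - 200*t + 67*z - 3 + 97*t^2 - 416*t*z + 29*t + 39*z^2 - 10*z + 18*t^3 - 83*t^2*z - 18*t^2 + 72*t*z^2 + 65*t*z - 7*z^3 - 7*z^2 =18*t^3 + t^2*(79 - 83*z) + t*(72*z^2 - 351*z - 171) - 7*z^3 + 32*z^2 + 57*z + 18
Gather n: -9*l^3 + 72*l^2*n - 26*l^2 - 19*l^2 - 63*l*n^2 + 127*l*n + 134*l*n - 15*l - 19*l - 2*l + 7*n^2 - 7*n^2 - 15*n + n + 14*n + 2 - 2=-9*l^3 - 45*l^2 - 63*l*n^2 - 36*l + n*(72*l^2 + 261*l)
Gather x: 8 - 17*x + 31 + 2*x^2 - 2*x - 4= 2*x^2 - 19*x + 35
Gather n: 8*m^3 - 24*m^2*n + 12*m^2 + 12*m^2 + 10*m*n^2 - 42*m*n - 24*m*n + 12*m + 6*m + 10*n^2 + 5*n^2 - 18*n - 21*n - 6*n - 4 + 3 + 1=8*m^3 + 24*m^2 + 18*m + n^2*(10*m + 15) + n*(-24*m^2 - 66*m - 45)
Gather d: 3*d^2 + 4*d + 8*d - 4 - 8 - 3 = 3*d^2 + 12*d - 15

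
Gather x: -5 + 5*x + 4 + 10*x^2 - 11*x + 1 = 10*x^2 - 6*x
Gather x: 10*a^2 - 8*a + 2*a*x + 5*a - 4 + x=10*a^2 - 3*a + x*(2*a + 1) - 4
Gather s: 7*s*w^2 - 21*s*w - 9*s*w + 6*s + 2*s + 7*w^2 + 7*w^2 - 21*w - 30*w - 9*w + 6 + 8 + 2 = s*(7*w^2 - 30*w + 8) + 14*w^2 - 60*w + 16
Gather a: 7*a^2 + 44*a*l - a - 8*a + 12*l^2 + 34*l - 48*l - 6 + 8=7*a^2 + a*(44*l - 9) + 12*l^2 - 14*l + 2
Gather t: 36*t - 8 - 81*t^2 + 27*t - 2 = -81*t^2 + 63*t - 10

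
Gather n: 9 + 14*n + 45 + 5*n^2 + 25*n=5*n^2 + 39*n + 54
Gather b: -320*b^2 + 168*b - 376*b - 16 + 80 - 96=-320*b^2 - 208*b - 32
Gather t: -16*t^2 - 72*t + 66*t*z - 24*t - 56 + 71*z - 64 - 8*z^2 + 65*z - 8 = -16*t^2 + t*(66*z - 96) - 8*z^2 + 136*z - 128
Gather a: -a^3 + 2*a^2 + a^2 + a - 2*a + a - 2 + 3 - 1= -a^3 + 3*a^2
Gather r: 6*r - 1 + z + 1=6*r + z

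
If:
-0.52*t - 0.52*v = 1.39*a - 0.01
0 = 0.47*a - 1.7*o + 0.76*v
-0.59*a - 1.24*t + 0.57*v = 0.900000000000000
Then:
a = 0.339073969508752 - 0.664313946922643*v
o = 0.263395555850799*v + 0.0937439798053609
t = 0.775762281197064*v - 0.887140033879164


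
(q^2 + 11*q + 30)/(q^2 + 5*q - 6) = (q + 5)/(q - 1)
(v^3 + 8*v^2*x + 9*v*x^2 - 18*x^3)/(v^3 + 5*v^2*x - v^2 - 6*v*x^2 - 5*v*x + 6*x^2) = (v + 3*x)/(v - 1)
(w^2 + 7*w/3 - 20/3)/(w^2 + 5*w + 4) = (w - 5/3)/(w + 1)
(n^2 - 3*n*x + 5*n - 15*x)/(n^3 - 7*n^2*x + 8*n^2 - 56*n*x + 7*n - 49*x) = (n^2 - 3*n*x + 5*n - 15*x)/(n^3 - 7*n^2*x + 8*n^2 - 56*n*x + 7*n - 49*x)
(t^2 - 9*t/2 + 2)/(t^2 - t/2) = (t - 4)/t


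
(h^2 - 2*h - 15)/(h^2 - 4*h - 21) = (h - 5)/(h - 7)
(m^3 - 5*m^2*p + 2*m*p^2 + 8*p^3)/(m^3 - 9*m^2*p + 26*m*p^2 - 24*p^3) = (-m - p)/(-m + 3*p)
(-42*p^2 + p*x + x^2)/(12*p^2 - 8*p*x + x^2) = (7*p + x)/(-2*p + x)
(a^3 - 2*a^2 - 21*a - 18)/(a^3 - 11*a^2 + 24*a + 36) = (a + 3)/(a - 6)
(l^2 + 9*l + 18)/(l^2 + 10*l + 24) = (l + 3)/(l + 4)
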